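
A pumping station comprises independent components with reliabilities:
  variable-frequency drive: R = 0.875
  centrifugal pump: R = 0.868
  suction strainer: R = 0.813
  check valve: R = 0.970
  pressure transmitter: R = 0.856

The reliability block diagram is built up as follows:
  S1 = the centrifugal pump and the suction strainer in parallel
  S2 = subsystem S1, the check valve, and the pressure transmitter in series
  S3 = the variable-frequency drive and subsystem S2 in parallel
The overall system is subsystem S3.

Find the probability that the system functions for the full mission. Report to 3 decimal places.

0.976

Parallel (centrifugal pump and suction strainer): 1 − (1 − 0.86800)(1 − 0.81300) = 0.97532
Series ([0.97532], check valve, and pressure transmitter): 0.97532 × 0.97000 × 0.85600 = 0.80983
Parallel (variable-frequency drive and [0.80983]): 1 − (1 − 0.87500)(1 − 0.80983) = 0.976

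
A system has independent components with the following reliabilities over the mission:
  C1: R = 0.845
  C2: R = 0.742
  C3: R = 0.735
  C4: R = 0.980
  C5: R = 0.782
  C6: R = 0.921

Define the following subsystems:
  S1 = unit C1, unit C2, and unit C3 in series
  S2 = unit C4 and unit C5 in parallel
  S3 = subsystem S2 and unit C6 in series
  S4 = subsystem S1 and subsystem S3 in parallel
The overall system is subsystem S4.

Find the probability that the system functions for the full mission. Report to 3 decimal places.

0.955

Series (C1, C2, and C3): 0.84500 × 0.74200 × 0.73500 = 0.46084
Parallel (C4 and C5): 1 − (1 − 0.98000)(1 − 0.78200) = 0.99564
Series ([0.99564] and C6): 0.99564 × 0.92100 = 0.91698
Parallel ([0.46084] and [0.91698]): 1 − (1 − 0.46084)(1 − 0.91698) = 0.955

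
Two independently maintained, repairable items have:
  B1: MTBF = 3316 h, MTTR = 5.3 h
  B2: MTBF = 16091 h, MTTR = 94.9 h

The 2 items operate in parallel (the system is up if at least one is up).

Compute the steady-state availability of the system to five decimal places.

A(B1) = MTBF/(MTBF+MTTR) = 3316/(3316+5.3) = 0.998404
A(B2) = MTBF/(MTBF+MTTR) = 16091/(16091+94.9) = 0.994137
Parallel availability: 1 − (1 − 0.998404)(1 − 0.994137) = 0.99999

0.99999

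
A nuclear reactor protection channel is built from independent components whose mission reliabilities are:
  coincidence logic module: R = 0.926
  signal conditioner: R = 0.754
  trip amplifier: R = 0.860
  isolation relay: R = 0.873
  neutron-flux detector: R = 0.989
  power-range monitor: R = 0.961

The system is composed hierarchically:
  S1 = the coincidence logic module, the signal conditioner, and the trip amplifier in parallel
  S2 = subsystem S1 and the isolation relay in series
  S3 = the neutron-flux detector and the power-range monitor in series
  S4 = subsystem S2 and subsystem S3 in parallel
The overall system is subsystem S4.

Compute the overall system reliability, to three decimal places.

Parallel (coincidence logic module, signal conditioner, and trip amplifier): 1 − (1 − 0.92600)(1 − 0.75400)(1 − 0.86000) = 0.99745
Series ([0.99745] and isolation relay): 0.99745 × 0.87300 = 0.87077
Series (neutron-flux detector and power-range monitor): 0.98900 × 0.96100 = 0.95043
Parallel ([0.87077] and [0.95043]): 1 − (1 − 0.87077)(1 − 0.95043) = 0.994

0.994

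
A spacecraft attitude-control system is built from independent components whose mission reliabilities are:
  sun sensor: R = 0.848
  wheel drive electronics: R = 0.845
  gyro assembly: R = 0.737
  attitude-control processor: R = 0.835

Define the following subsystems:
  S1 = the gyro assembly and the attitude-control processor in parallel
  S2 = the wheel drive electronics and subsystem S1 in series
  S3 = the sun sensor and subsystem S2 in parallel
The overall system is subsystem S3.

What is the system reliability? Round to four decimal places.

Parallel (gyro assembly and attitude-control processor): 1 − (1 − 0.737000)(1 − 0.835000) = 0.956605
Series (wheel drive electronics and [0.956605]): 0.845000 × 0.956605 = 0.808331
Parallel (sun sensor and [0.808331]): 1 − (1 − 0.848000)(1 − 0.808331) = 0.9709

0.9709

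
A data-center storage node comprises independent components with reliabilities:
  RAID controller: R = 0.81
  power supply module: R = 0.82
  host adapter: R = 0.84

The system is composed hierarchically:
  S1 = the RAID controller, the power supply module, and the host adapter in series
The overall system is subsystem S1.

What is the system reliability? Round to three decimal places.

0.558

Series (RAID controller, power supply module, and host adapter): 0.81000 × 0.82000 × 0.84000 = 0.558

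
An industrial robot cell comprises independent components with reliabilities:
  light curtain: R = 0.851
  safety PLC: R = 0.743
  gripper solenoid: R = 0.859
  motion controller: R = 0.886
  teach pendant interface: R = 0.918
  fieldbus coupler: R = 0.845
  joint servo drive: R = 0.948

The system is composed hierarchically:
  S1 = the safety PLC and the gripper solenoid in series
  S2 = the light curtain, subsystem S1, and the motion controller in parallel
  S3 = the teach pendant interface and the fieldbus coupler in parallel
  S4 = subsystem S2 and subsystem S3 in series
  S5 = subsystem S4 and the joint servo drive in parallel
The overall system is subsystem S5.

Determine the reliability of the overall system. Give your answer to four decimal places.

0.9990

Series (safety PLC and gripper solenoid): 0.743000 × 0.859000 = 0.638237
Parallel (light curtain, [0.638237], and motion controller): 1 − (1 − 0.851000)(1 − 0.638237)(1 − 0.886000) = 0.993855
Parallel (teach pendant interface and fieldbus coupler): 1 − (1 − 0.918000)(1 − 0.845000) = 0.987290
Series ([0.993855] and [0.987290]): 0.993855 × 0.987290 = 0.981223
Parallel ([0.981223] and joint servo drive): 1 − (1 − 0.981223)(1 − 0.948000) = 0.9990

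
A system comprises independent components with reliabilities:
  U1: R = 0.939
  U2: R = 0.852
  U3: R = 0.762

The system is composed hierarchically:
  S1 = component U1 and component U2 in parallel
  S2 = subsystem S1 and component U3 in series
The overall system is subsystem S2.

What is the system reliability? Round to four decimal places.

Parallel (U1 and U2): 1 − (1 − 0.939000)(1 − 0.852000) = 0.990972
Series ([0.990972] and U3): 0.990972 × 0.762000 = 0.7551

0.7551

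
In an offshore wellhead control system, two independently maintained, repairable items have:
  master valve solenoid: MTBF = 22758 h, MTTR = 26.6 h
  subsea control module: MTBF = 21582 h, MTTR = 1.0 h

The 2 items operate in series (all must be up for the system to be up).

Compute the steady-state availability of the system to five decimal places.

A(master valve solenoid) = MTBF/(MTBF+MTTR) = 22758/(22758+26.6) = 0.998833
A(subsea control module) = MTBF/(MTBF+MTTR) = 21582/(21582+1.0) = 0.999954
Series availability: 0.998833 × 0.999954 = 0.99879

0.99879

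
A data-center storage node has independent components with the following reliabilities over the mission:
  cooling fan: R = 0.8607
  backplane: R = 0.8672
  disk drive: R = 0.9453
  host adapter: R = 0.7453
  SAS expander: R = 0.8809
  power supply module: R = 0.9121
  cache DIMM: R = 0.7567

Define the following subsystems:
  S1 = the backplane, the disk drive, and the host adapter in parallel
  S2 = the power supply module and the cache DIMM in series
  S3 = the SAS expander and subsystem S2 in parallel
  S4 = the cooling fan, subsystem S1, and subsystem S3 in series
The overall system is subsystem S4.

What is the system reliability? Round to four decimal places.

0.8274

Parallel (backplane, disk drive, and host adapter): 1 − (1 − 0.867200)(1 − 0.945300)(1 − 0.745300) = 0.998150
Series (power supply module and cache DIMM): 0.912100 × 0.756700 = 0.690186
Parallel (SAS expander and [0.690186]): 1 − (1 − 0.880900)(1 − 0.690186) = 0.963101
Series (cooling fan, [0.998150], and [0.963101]): 0.860700 × 0.998150 × 0.963101 = 0.8274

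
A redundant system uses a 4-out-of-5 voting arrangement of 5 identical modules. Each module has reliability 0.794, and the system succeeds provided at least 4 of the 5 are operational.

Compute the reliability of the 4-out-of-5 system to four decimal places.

0.7249

R = Σ_{i=4}^{5} C(5,i) p^i (1−p)^{5−i} with p = 0.794
C(5,4)·0.794^4·0.206^1 = 0.409373
C(5,5)·0.794^5·0.206^0 = 0.315575
Sum = 0.7249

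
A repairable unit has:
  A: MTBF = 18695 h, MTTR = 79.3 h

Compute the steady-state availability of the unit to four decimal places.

0.9958

A(A) = MTBF/(MTBF+MTTR) = 18695/(18695+79.3) = 0.9958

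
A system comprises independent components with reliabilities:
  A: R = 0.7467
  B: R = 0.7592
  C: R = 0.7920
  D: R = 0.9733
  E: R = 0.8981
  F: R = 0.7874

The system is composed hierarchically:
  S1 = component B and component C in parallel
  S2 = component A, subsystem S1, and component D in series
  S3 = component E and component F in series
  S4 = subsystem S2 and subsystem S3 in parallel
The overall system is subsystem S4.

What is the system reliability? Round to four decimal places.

0.9093

Parallel (B and C): 1 − (1 − 0.759200)(1 − 0.792000) = 0.949914
Series (A, [0.949914], and D): 0.746700 × 0.949914 × 0.973300 = 0.690362
Series (E and F): 0.898100 × 0.787400 = 0.707164
Parallel ([0.690362] and [0.707164]): 1 − (1 − 0.690362)(1 − 0.707164) = 0.9093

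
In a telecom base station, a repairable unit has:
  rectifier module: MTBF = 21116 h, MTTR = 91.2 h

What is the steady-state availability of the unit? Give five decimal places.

0.99570

A(rectifier module) = MTBF/(MTBF+MTTR) = 21116/(21116+91.2) = 0.99570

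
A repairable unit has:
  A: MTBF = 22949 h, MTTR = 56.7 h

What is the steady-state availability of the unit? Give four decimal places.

0.9975

A(A) = MTBF/(MTBF+MTTR) = 22949/(22949+56.7) = 0.9975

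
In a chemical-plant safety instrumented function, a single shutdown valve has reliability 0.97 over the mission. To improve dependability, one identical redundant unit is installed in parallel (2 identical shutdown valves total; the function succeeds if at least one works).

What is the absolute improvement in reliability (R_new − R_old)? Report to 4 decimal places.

0.0291

R_before = 0.97
R_after = 1 − (1 − 0.97)^2 = 0.9991
ΔR = 0.9991 − 0.97 = 0.0291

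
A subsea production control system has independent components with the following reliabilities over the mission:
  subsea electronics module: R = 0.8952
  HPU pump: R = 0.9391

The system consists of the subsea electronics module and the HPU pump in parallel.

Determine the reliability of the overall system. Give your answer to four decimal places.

0.9936

Parallel (subsea electronics module and HPU pump): 1 − (1 − 0.895200)(1 − 0.939100) = 0.9936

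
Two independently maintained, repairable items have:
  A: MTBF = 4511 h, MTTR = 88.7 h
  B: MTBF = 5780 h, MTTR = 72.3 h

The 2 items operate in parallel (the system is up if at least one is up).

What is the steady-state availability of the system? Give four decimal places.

0.9998

A(A) = MTBF/(MTBF+MTTR) = 4511/(4511+88.7) = 0.980716
A(B) = MTBF/(MTBF+MTTR) = 5780/(5780+72.3) = 0.987646
Parallel availability: 1 − (1 − 0.980716)(1 − 0.987646) = 0.9998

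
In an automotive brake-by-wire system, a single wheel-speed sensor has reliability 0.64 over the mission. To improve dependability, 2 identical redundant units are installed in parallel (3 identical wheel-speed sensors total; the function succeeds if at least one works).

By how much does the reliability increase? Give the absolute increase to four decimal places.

R_before = 0.64
R_after = 1 − (1 − 0.64)^3 = 0.9533
ΔR = 0.9533 − 0.64 = 0.3133

0.3133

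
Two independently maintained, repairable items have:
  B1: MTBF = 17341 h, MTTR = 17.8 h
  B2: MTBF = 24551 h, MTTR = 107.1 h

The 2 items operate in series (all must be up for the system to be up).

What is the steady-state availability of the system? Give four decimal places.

0.9946

A(B1) = MTBF/(MTBF+MTTR) = 17341/(17341+17.8) = 0.998975
A(B2) = MTBF/(MTBF+MTTR) = 24551/(24551+107.1) = 0.995657
Series availability: 0.998975 × 0.995657 = 0.9946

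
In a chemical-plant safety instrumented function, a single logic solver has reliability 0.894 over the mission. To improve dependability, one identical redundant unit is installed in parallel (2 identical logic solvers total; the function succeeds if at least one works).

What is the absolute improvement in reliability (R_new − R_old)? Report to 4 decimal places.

0.0948

R_before = 0.894
R_after = 1 − (1 − 0.894)^2 = 0.9888
ΔR = 0.9888 − 0.894 = 0.0948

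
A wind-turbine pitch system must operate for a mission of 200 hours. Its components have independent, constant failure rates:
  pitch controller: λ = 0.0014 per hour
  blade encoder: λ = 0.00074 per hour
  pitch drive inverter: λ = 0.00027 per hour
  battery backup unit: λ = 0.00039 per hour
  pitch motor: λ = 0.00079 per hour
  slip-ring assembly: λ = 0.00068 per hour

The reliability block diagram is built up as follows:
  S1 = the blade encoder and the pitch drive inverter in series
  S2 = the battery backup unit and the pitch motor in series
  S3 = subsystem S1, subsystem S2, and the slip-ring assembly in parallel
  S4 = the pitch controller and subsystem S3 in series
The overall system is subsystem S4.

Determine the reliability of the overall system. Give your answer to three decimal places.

R(pitch controller) = exp(−0.0014 × 200) = 0.75578
R(blade encoder) = exp(−0.00074 × 200) = 0.86243
R(pitch drive inverter) = exp(−0.00027 × 200) = 0.94743
R(battery backup unit) = exp(−0.00039 × 200) = 0.92496
R(pitch motor) = exp(−0.00079 × 200) = 0.85385
R(slip-ring assembly) = exp(−0.00068 × 200) = 0.87284
Series (blade encoder and pitch drive inverter): 0.86243 × 0.94743 = 0.81709
Series (battery backup unit and pitch motor): 0.92496 × 0.85385 = 0.78978
Parallel ([0.81709], [0.78978], and slip-ring assembly): 1 − (1 − 0.81709)(1 − 0.78978)(1 − 0.87284) = 0.99511
Series (pitch controller and [0.99511]): 0.75578 × 0.99511 = 0.752

0.752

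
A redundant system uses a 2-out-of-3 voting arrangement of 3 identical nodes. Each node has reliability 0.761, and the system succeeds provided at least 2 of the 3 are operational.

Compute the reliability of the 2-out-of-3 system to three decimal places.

R = Σ_{i=2}^{3} C(3,i) p^i (1−p)^{3−i} with p = 0.761
C(3,2)·0.761^2·0.239^1 = 0.41523
C(3,3)·0.761^3·0.239^0 = 0.44071
Sum = 0.856

0.856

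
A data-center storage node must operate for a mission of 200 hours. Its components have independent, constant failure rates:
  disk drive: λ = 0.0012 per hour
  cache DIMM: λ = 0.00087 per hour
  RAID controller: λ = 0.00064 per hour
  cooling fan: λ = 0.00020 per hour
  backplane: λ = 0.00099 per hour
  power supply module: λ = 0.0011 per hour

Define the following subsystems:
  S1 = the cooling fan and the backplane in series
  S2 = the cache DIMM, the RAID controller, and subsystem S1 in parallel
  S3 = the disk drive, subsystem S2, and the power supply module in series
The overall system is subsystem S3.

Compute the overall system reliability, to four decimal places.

0.6287

R(disk drive) = exp(−0.0012 × 200) = 0.786628
R(cache DIMM) = exp(−0.00087 × 200) = 0.840297
R(RAID controller) = exp(−0.00064 × 200) = 0.879853
R(cooling fan) = exp(−0.00020 × 200) = 0.960789
R(backplane) = exp(−0.00099 × 200) = 0.820370
R(power supply module) = exp(−0.0011 × 200) = 0.802519
Series (cooling fan and backplane): 0.960789 × 0.820370 = 0.788202
Parallel (cache DIMM, RAID controller, and [0.788202]): 1 − (1 − 0.840297)(1 − 0.879853)(1 − 0.788202) = 0.995936
Series (disk drive, [0.995936], and power supply module): 0.786628 × 0.995936 × 0.802519 = 0.6287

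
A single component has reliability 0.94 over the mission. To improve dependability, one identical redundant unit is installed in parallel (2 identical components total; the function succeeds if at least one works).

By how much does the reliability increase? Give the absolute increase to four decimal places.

0.0564

R_before = 0.94
R_after = 1 − (1 − 0.94)^2 = 0.9964
ΔR = 0.9964 − 0.94 = 0.0564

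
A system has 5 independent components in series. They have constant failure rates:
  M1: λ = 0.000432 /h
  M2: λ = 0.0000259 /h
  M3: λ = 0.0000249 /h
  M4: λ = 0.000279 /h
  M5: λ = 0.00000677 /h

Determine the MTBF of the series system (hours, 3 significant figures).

Series of exponential components: λ_sys = Σ λ_i
λ_sys = 0.000432 + 0.0000259 + 0.0000249 + 0.000279 + 0.00000677 = 7.6857e-04 /h
MTBF = 1 / λ_sys = 1300 h

1300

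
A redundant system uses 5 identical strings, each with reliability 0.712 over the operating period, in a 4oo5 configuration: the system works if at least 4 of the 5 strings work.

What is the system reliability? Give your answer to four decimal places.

R = Σ_{i=4}^{5} C(5,i) p^i (1−p)^{5−i} with p = 0.712
C(5,4)·0.712^4·0.288^1 = 0.370069
C(5,5)·0.712^5·0.288^0 = 0.182978
Sum = 0.5530

0.5530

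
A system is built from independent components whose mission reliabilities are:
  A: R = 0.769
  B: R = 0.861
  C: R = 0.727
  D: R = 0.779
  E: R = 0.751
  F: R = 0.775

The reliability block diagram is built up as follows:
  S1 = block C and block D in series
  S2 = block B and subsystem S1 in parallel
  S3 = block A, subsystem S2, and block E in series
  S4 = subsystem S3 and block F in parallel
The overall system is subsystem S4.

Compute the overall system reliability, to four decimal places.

0.8971

Series (C and D): 0.727000 × 0.779000 = 0.566333
Parallel (B and [0.566333]): 1 − (1 − 0.861000)(1 − 0.566333) = 0.939720
Series (A, [0.939720], and E): 0.769000 × 0.939720 × 0.751000 = 0.542706
Parallel ([0.542706] and F): 1 − (1 − 0.542706)(1 − 0.775000) = 0.8971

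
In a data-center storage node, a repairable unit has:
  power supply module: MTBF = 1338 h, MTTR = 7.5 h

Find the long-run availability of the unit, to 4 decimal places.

0.9944

A(power supply module) = MTBF/(MTBF+MTTR) = 1338/(1338+7.5) = 0.9944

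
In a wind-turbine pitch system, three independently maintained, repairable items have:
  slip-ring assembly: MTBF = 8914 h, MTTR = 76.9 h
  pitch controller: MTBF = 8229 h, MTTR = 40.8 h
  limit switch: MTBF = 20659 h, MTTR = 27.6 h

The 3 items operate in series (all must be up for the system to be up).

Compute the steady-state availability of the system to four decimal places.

A(slip-ring assembly) = MTBF/(MTBF+MTTR) = 8914/(8914+76.9) = 0.991447
A(pitch controller) = MTBF/(MTBF+MTTR) = 8229/(8229+40.8) = 0.995066
A(limit switch) = MTBF/(MTBF+MTTR) = 20659/(20659+27.6) = 0.998666
Series availability: 0.991447 × 0.995066 × 0.998666 = 0.9852

0.9852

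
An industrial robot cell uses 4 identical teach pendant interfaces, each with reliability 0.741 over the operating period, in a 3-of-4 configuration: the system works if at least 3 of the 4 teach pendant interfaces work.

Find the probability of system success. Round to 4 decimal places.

R = Σ_{i=3}^{4} C(4,i) p^i (1−p)^{4−i} with p = 0.741
C(4,3)·0.741^3·0.259^1 = 0.421516
C(4,4)·0.741^4·0.259^0 = 0.301490
Sum = 0.7230

0.7230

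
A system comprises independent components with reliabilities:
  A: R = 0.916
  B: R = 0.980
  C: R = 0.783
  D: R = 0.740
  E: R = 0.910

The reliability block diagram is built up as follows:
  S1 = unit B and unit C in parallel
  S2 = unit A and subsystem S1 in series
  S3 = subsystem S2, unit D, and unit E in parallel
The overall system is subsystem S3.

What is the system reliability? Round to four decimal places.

0.9979

Parallel (B and C): 1 − (1 − 0.980000)(1 − 0.783000) = 0.995660
Series (A and [0.995660]): 0.916000 × 0.995660 = 0.912025
Parallel ([0.912025], D, and E): 1 − (1 − 0.912025)(1 − 0.740000)(1 − 0.910000) = 0.9979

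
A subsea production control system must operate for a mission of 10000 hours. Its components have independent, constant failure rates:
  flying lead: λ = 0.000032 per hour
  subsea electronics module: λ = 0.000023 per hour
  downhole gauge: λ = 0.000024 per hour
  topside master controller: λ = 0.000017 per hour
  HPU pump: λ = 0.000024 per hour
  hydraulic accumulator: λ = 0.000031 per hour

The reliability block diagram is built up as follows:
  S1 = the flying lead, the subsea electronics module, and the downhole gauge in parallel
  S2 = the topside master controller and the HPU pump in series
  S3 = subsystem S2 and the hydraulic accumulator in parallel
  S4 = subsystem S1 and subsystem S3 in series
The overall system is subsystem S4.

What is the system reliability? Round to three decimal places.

R(flying lead) = exp(−0.000032 × 10000) = 0.72615
R(subsea electronics module) = exp(−0.000023 × 10000) = 0.79453
R(downhole gauge) = exp(−0.000024 × 10000) = 0.78663
R(topside master controller) = exp(−0.000017 × 10000) = 0.84366
R(HPU pump) = exp(−0.000024 × 10000) = 0.78663
R(hydraulic accumulator) = exp(−0.000031 × 10000) = 0.73345
Parallel (flying lead, subsea electronics module, and downhole gauge): 1 − (1 − 0.72615)(1 − 0.79453)(1 − 0.78663) = 0.98799
Series (topside master controller and HPU pump): 0.84366 × 0.78663 = 0.66365
Parallel ([0.66365] and hydraulic accumulator): 1 − (1 − 0.66365)(1 − 0.73345) = 0.91035
Series ([0.98799] and [0.91035]): 0.98799 × 0.91035 = 0.899

0.899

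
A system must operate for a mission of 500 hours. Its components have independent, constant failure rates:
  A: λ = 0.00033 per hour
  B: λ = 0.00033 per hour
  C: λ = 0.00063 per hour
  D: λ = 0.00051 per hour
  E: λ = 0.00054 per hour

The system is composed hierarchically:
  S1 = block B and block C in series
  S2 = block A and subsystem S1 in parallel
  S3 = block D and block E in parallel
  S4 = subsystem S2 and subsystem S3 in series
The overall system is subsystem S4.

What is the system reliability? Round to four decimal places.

R(A) = exp(−0.00033 × 500) = 0.847894
R(B) = exp(−0.00033 × 500) = 0.847894
R(C) = exp(−0.00063 × 500) = 0.729789
R(D) = exp(−0.00051 × 500) = 0.774916
R(E) = exp(−0.00054 × 500) = 0.763379
Series (B and C): 0.847894 × 0.729789 = 0.618784
Parallel (A and [0.618784]): 1 − (1 − 0.847894)(1 − 0.618784) = 0.942015
Parallel (D and E): 1 − (1 − 0.774916)(1 − 0.763379) = 0.946740
Series ([0.942015] and [0.946740]): 0.942015 × 0.946740 = 0.8918

0.8918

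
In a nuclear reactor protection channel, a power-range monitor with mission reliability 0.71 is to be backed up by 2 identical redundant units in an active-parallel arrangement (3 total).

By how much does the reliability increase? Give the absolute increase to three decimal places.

0.266

R_before = 0.71
R_after = 1 − (1 − 0.71)^3 = 0.976
ΔR = 0.976 − 0.71 = 0.266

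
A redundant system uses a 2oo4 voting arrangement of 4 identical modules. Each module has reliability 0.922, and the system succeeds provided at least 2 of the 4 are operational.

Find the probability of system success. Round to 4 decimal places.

0.9982

R = Σ_{i=2}^{4} C(4,i) p^i (1−p)^{4−i} with p = 0.922
C(4,2)·0.922^2·0.078^2 = 0.031031
C(4,3)·0.922^3·0.078^1 = 0.244539
C(4,4)·0.922^4·0.078^0 = 0.722643
Sum = 0.9982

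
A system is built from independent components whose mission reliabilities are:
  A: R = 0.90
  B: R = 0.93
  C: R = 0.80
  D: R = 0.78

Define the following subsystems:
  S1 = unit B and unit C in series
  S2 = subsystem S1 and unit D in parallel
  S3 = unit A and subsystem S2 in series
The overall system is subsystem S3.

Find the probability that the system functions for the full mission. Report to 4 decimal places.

0.8493

Series (B and C): 0.930000 × 0.800000 = 0.744000
Parallel ([0.744000] and D): 1 − (1 − 0.744000)(1 − 0.780000) = 0.943680
Series (A and [0.943680]): 0.900000 × 0.943680 = 0.8493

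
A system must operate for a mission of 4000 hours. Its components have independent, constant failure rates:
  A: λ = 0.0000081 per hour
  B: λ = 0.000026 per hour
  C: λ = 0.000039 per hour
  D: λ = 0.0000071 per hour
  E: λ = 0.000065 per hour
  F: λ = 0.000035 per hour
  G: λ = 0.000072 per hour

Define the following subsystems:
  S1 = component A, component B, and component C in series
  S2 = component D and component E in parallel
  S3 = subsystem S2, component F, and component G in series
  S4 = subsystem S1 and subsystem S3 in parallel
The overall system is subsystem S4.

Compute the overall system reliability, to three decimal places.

0.911

R(A) = exp(−0.0000081 × 4000) = 0.96812
R(B) = exp(−0.000026 × 4000) = 0.90123
R(C) = exp(−0.000039 × 4000) = 0.85556
R(D) = exp(−0.0000071 × 4000) = 0.97200
R(E) = exp(−0.000065 × 4000) = 0.77105
R(F) = exp(−0.000035 × 4000) = 0.86936
R(G) = exp(−0.000072 × 4000) = 0.74976
Series (A, B, and C): 0.96812 × 0.90123 × 0.85556 = 0.74648
Parallel (D and E): 1 − (1 − 0.97200)(1 − 0.77105) = 0.99359
Series ([0.99359], F, and G): 0.99359 × 0.86936 × 0.74976 = 0.64763
Parallel ([0.74648] and [0.64763]): 1 − (1 − 0.74648)(1 − 0.64763) = 0.911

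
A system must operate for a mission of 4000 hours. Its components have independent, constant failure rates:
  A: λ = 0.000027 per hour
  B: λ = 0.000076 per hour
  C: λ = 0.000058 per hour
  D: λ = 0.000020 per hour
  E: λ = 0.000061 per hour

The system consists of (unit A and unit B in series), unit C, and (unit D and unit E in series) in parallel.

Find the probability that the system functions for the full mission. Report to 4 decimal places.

0.9807

R(A) = exp(−0.000027 × 4000) = 0.897628
R(B) = exp(−0.000076 × 4000) = 0.737861
R(C) = exp(−0.000058 × 4000) = 0.792946
R(D) = exp(−0.000020 × 4000) = 0.923116
R(E) = exp(−0.000061 × 4000) = 0.783488
Series (A and B): 0.897628 × 0.737861 = 0.662325
Series (D and E): 0.923116 × 0.783488 = 0.723250
Parallel ([0.662325], C, and [0.723250]): 1 − (1 − 0.662325)(1 − 0.792946)(1 − 0.723250) = 0.9807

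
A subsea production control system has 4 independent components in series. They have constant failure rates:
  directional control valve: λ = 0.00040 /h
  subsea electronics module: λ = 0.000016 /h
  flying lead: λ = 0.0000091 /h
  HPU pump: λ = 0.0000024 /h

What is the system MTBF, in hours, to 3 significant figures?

Series of exponential components: λ_sys = Σ λ_i
λ_sys = 0.00040 + 0.000016 + 0.0000091 + 0.0000024 = 4.2750e-04 /h
MTBF = 1 / λ_sys = 2340 h

2340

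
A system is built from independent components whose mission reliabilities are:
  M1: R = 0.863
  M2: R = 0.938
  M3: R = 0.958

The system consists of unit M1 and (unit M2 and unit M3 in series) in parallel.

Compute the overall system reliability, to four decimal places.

Series (M2 and M3): 0.938000 × 0.958000 = 0.898604
Parallel (M1 and [0.898604]): 1 − (1 − 0.863000)(1 − 0.898604) = 0.9861

0.9861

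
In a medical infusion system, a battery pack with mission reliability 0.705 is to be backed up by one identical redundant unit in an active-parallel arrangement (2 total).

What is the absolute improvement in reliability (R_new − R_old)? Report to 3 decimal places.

R_before = 0.705
R_after = 1 − (1 − 0.705)^2 = 0.913
ΔR = 0.913 − 0.705 = 0.208

0.208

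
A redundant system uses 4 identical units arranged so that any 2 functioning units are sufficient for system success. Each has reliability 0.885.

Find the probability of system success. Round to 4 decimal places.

0.9944

R = Σ_{i=2}^{4} C(4,i) p^i (1−p)^{4−i} with p = 0.885
C(4,2)·0.885^2·0.115^2 = 0.062149
C(4,3)·0.885^3·0.115^1 = 0.318851
C(4,4)·0.885^4·0.115^0 = 0.613441
Sum = 0.9944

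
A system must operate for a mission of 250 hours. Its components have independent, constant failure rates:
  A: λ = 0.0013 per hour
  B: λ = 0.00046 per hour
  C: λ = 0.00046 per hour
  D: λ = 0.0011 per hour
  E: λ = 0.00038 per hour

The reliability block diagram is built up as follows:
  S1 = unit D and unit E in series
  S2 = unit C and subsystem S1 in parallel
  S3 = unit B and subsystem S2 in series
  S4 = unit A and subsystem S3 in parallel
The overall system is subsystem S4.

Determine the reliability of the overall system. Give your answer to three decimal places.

R(A) = exp(−0.0013 × 250) = 0.72253
R(B) = exp(−0.00046 × 250) = 0.89137
R(C) = exp(−0.00046 × 250) = 0.89137
R(D) = exp(−0.0011 × 250) = 0.75957
R(E) = exp(−0.00038 × 250) = 0.90937
Series (D and E): 0.75957 × 0.90937 = 0.69073
Parallel (C and [0.69073]): 1 − (1 − 0.89137)(1 − 0.69073) = 0.96640
Series (B and [0.96640]): 0.89137 × 0.96640 = 0.86142
Parallel (A and [0.86142]): 1 − (1 − 0.72253)(1 − 0.86142) = 0.962

0.962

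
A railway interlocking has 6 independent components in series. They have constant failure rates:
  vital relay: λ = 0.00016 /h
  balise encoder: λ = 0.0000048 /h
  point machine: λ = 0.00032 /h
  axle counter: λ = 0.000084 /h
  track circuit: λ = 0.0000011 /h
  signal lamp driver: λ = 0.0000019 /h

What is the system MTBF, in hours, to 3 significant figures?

1750

Series of exponential components: λ_sys = Σ λ_i
λ_sys = 0.00016 + 0.0000048 + 0.00032 + 0.000084 + 0.0000011 + 0.0000019 = 5.7180e-04 /h
MTBF = 1 / λ_sys = 1750 h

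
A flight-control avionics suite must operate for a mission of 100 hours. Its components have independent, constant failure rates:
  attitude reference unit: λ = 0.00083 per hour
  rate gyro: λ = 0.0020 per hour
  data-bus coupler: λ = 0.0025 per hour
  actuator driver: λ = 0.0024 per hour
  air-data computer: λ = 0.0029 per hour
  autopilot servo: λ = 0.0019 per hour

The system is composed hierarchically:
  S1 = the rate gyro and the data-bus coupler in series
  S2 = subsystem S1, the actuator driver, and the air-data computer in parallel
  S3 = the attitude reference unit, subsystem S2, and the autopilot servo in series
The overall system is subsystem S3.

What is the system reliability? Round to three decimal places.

0.746

R(attitude reference unit) = exp(−0.00083 × 100) = 0.92035
R(rate gyro) = exp(−0.0020 × 100) = 0.81873
R(data-bus coupler) = exp(−0.0025 × 100) = 0.77880
R(actuator driver) = exp(−0.0024 × 100) = 0.78663
R(air-data computer) = exp(−0.0029 × 100) = 0.74826
R(autopilot servo) = exp(−0.0019 × 100) = 0.82696
Series (rate gyro and data-bus coupler): 0.81873 × 0.77880 = 0.63763
Parallel ([0.63763], actuator driver, and air-data computer): 1 − (1 − 0.63763)(1 − 0.78663)(1 − 0.74826) = 0.98054
Series (attitude reference unit, [0.98054], and autopilot servo): 0.92035 × 0.98054 × 0.82696 = 0.746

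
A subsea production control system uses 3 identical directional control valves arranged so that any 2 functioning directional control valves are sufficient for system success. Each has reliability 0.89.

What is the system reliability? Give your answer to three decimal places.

0.966

R = Σ_{i=2}^{3} C(3,i) p^i (1−p)^{3−i} with p = 0.89
C(3,2)·0.89^2·0.11^1 = 0.26139
C(3,3)·0.89^3·0.11^0 = 0.70497
Sum = 0.966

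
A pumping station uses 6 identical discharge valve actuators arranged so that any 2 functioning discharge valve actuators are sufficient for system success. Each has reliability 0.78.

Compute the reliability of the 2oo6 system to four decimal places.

R = Σ_{i=2}^{6} C(6,i) p^i (1−p)^{6−i} with p = 0.78
C(6,2)·0.78^2·0.22^4 = 0.021378
C(6,3)·0.78^3·0.22^3 = 0.101061
C(6,4)·0.78^4·0.22^2 = 0.268729
C(6,5)·0.78^5·0.22^1 = 0.381107
C(6,6)·0.78^6·0.22^0 = 0.225200
Sum = 0.9975

0.9975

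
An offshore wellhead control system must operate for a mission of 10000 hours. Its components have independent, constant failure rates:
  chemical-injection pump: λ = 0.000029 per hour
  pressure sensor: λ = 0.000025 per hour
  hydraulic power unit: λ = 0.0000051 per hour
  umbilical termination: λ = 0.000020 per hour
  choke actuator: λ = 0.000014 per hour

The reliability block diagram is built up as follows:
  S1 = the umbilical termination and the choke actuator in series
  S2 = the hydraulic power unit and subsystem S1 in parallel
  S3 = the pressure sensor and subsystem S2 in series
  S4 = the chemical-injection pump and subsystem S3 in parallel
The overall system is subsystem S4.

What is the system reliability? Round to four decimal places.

R(chemical-injection pump) = exp(−0.000029 × 10000) = 0.748264
R(pressure sensor) = exp(−0.000025 × 10000) = 0.778801
R(hydraulic power unit) = exp(−0.0000051 × 10000) = 0.950279
R(umbilical termination) = exp(−0.000020 × 10000) = 0.818731
R(choke actuator) = exp(−0.000014 × 10000) = 0.869358
Series (umbilical termination and choke actuator): 0.818731 × 0.869358 = 0.711770
Parallel (hydraulic power unit and [0.711770]): 1 − (1 − 0.950279)(1 − 0.711770) = 0.985669
Series (pressure sensor and [0.985669]): 0.778801 × 0.985669 = 0.767640
Parallel (chemical-injection pump and [0.767640]): 1 − (1 − 0.748264)(1 − 0.767640) = 0.9415

0.9415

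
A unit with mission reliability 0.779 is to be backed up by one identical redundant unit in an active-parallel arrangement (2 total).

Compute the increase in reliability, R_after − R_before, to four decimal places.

0.1722

R_before = 0.779
R_after = 1 − (1 − 0.779)^2 = 0.9512
ΔR = 0.9512 − 0.779 = 0.1722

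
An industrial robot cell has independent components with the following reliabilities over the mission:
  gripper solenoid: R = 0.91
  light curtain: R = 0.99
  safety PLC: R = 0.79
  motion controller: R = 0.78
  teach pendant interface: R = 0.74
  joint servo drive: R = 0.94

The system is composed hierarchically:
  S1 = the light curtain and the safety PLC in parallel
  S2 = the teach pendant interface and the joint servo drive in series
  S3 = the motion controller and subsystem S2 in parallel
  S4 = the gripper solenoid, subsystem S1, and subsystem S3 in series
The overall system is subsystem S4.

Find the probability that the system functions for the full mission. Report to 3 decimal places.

0.847

Parallel (light curtain and safety PLC): 1 − (1 − 0.99000)(1 − 0.79000) = 0.99790
Series (teach pendant interface and joint servo drive): 0.74000 × 0.94000 = 0.69560
Parallel (motion controller and [0.69560]): 1 − (1 − 0.78000)(1 − 0.69560) = 0.93303
Series (gripper solenoid, [0.99790], and [0.93303]): 0.91000 × 0.99790 × 0.93303 = 0.847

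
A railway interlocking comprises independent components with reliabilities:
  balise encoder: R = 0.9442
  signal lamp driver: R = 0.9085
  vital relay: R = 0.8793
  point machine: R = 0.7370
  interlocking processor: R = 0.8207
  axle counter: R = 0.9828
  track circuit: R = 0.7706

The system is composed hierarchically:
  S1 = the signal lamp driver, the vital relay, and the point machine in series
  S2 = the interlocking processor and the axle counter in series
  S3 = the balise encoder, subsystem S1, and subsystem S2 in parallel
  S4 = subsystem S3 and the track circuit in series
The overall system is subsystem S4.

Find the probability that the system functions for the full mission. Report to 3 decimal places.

0.767

Series (signal lamp driver, vital relay, and point machine): 0.90850 × 0.87930 × 0.73700 = 0.58875
Series (interlocking processor and axle counter): 0.82070 × 0.98280 = 0.80658
Parallel (balise encoder, [0.58875], and [0.80658]): 1 − (1 − 0.94420)(1 − 0.58875)(1 − 0.80658) = 0.99556
Series ([0.99556] and track circuit): 0.99556 × 0.77060 = 0.767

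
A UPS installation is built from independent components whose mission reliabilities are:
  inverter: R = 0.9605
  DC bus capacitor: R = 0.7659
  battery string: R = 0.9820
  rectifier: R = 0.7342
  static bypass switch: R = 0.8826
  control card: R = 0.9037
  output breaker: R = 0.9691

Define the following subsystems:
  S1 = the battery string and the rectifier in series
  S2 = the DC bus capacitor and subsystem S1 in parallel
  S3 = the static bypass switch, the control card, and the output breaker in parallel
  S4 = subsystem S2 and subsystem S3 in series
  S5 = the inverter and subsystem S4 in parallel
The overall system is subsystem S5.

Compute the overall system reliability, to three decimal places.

0.997

Series (battery string and rectifier): 0.98200 × 0.73420 = 0.72098
Parallel (DC bus capacitor and [0.72098]): 1 − (1 − 0.76590)(1 − 0.72098) = 0.93468
Parallel (static bypass switch, control card, and output breaker): 1 − (1 − 0.88260)(1 − 0.90370)(1 − 0.96910) = 0.99965
Series ([0.93468] and [0.99965]): 0.93468 × 0.99965 = 0.93435
Parallel (inverter and [0.93435]): 1 − (1 − 0.96050)(1 − 0.93435) = 0.997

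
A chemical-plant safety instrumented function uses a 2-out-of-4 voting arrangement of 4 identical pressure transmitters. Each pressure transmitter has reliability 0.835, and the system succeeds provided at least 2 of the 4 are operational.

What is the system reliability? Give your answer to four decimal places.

R = Σ_{i=2}^{4} C(4,i) p^i (1−p)^{4−i} with p = 0.835
C(4,2)·0.835^2·0.165^2 = 0.113892
C(4,3)·0.835^3·0.165^1 = 0.384241
C(4,4)·0.835^4·0.165^0 = 0.486123
Sum = 0.9843

0.9843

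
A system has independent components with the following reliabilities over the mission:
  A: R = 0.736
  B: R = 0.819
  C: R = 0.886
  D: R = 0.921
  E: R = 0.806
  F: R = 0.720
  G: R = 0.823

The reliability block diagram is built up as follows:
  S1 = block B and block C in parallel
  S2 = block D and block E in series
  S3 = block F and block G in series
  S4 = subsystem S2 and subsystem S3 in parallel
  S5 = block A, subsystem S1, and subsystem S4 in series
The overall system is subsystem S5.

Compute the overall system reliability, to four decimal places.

0.6451

Parallel (B and C): 1 − (1 − 0.819000)(1 − 0.886000) = 0.979366
Series (D and E): 0.921000 × 0.806000 = 0.742326
Series (F and G): 0.720000 × 0.823000 = 0.592560
Parallel ([0.742326] and [0.592560]): 1 − (1 − 0.742326)(1 − 0.592560) = 0.895013
Series (A, [0.979366], and [0.895013]): 0.736000 × 0.979366 × 0.895013 = 0.6451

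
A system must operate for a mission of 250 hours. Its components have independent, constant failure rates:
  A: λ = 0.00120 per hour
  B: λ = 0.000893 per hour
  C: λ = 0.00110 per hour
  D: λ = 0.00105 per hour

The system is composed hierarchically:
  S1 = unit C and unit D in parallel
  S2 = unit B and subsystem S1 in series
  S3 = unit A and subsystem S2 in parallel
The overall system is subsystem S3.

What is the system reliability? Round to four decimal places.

R(A) = exp(−0.00120 × 250) = 0.740818
R(B) = exp(−0.000893 × 250) = 0.799915
R(C) = exp(−0.00110 × 250) = 0.759572
R(D) = exp(−0.00105 × 250) = 0.769126
Parallel (C and D): 1 − (1 − 0.759572)(1 − 0.769126) = 0.944491
Series (B and [0.944491]): 0.799915 × 0.944491 = 0.755513
Parallel (A and [0.755513]): 1 − (1 − 0.740818)(1 − 0.755513) = 0.9366

0.9366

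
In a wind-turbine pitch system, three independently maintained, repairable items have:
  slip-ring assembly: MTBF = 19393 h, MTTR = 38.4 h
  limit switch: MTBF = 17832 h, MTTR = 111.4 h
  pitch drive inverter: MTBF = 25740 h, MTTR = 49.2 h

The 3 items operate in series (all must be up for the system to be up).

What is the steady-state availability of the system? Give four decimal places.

A(slip-ring assembly) = MTBF/(MTBF+MTTR) = 19393/(19393+38.4) = 0.998024
A(limit switch) = MTBF/(MTBF+MTTR) = 17832/(17832+111.4) = 0.993792
A(pitch drive inverter) = MTBF/(MTBF+MTTR) = 25740/(25740+49.2) = 0.998092
Series availability: 0.998024 × 0.993792 × 0.998092 = 0.9899

0.9899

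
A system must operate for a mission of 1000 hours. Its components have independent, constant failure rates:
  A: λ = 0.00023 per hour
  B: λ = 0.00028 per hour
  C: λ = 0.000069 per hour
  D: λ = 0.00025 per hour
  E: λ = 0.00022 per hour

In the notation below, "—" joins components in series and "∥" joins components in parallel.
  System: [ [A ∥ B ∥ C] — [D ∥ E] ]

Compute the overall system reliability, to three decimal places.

R(A) = exp(−0.00023 × 1000) = 0.79453
R(B) = exp(−0.00028 × 1000) = 0.75578
R(C) = exp(−0.000069 × 1000) = 0.93333
R(D) = exp(−0.00025 × 1000) = 0.77880
R(E) = exp(−0.00022 × 1000) = 0.80252
Parallel (A, B, and C): 1 − (1 − 0.79453)(1 − 0.75578)(1 − 0.93333) = 0.99665
Parallel (D and E): 1 − (1 − 0.77880)(1 − 0.80252) = 0.95632
Series ([0.99665] and [0.95632]): 0.99665 × 0.95632 = 0.953

0.953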